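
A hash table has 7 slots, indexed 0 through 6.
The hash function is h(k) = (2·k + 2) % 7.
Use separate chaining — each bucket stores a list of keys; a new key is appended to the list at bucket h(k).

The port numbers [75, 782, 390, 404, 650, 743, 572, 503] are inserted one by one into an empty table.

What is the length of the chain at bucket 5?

5

75 → bucket 5
782 → bucket 5 (collision)
390 → bucket 5 (collision)
404 → bucket 5 (collision)
650 → bucket 0
743 → bucket 4
572 → bucket 5 (collision)
503 → bucket 0 (collision)
Final buckets:
0: 650 -> 503
1: -
2: -
3: -
4: 743
5: 75 -> 782 -> 390 -> 404 -> 572
6: -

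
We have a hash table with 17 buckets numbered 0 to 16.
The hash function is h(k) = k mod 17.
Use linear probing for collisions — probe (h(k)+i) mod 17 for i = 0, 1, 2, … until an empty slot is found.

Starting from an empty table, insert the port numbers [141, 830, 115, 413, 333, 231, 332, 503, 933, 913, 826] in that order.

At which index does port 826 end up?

141 hashes to 5; slot 5 is free -> place at 5.
830 hashes to 14; slot 14 is free -> place at 14.
115 hashes to 13; slot 13 is free -> place at 13.
413 hashes to 5; 5 taken -> place at 6.
333 hashes to 10; slot 10 is free -> place at 10.
231 hashes to 10; 10 taken -> place at 11.
332 hashes to 9; slot 9 is free -> place at 9.
503 hashes to 10; 10,11 taken -> place at 12.
933 hashes to 15; slot 15 is free -> place at 15.
913 hashes to 12; 12,13,14,15 taken -> place at 16.
826 hashes to 10; 10,11,12,13,14,15,16 taken -> place at 0.
Table: [826, ∅, ∅, ∅, ∅, 141, 413, ∅, ∅, 332, 333, 231, 503, 115, 830, 933, 913]

0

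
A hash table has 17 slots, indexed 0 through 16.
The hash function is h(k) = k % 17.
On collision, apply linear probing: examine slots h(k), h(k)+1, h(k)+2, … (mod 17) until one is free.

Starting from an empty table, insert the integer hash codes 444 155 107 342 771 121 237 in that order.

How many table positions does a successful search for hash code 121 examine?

444: h=2 → slot 2
155: h=2, probe 2,3 → slot 3
107: h=5 → slot 5
342: h=2, probe 2,3,4 → slot 4
771: h=6 → slot 6
121: h=2, probe 2,3,4,5,6,7 → slot 7
237: h=16 → slot 16
Table: [-, -, 444, 155, 342, 107, 771, 121, -, -, -, -, -, -, -, -, 237]
Lookup 121: h=2, probe 2,3,4,5,6,7 → found at 7.

6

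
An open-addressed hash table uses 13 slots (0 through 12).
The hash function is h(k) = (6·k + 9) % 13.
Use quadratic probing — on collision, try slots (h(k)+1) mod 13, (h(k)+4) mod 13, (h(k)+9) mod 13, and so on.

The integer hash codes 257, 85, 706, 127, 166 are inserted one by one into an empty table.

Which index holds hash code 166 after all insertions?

8

257 hashes to 4; slot 4 is free → place at 4.
85 hashes to 12; slot 12 is free → place at 12.
706 hashes to 7; slot 7 is free → place at 7.
127 hashes to 4; 4 taken → place at 5.
166 hashes to 4; 4,5 taken → place at 8.
Table: [∅, ∅, ∅, ∅, 257, 127, ∅, 706, 166, ∅, ∅, ∅, 85]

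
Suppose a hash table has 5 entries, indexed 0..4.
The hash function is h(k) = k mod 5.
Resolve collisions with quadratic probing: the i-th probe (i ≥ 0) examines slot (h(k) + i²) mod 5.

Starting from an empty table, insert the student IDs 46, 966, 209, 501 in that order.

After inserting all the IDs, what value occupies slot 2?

966

46 hashes to 1; slot 1 is free => place at 1.
966 hashes to 1; 1 taken => place at 2.
209 hashes to 4; slot 4 is free => place at 4.
501 hashes to 1; 1,2 taken => place at 0.
Table: [501, 46, 966, -, 209]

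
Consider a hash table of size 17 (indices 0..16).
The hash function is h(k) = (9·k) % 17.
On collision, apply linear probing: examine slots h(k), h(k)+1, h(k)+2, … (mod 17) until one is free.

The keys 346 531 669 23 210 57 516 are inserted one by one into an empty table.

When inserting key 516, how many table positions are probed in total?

6

Insert 346: h=3, slot 3 empty → index 3.
Insert 531: h=2, slot 2 empty → index 2.
Insert 669: h=3, slot 3 occupied → index 4.
Insert 23: h=3, slots 3,4 occupied → index 5.
Insert 210: h=3, slots 3,4,5 occupied → index 6.
Insert 57: h=3, slots 3,4,5,6 occupied → index 7.
Insert 516: h=3, slots 3,4,5,6,7 occupied → index 8.
Table: [_, _, 531, 346, 669, 23, 210, 57, 516, _, _, _, _, _, _, _, _]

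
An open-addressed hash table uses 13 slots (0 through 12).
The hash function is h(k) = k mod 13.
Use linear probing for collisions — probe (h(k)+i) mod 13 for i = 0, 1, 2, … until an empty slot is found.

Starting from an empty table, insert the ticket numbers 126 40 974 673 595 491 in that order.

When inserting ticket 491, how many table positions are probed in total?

4

126 hashes to 9; slot 9 is free => place at 9.
40 hashes to 1; slot 1 is free => place at 1.
974 hashes to 12; slot 12 is free => place at 12.
673 hashes to 10; slot 10 is free => place at 10.
595 hashes to 10; 10 taken => place at 11.
491 hashes to 10; 10,11,12 taken => place at 0.
Table: [491, 40, —, —, —, —, —, —, —, 126, 673, 595, 974]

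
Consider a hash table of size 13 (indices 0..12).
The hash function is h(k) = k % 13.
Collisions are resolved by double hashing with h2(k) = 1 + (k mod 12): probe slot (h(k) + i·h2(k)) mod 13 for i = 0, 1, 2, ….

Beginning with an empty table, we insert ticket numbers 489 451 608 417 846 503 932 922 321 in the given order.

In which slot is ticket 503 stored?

7

489 hashes to 8; slot 8 is free → place at 8.
451 hashes to 9; slot 9 is free → place at 9.
608 hashes to 10; slot 10 is free → place at 10.
417 hashes to 1; slot 1 is free → place at 1.
846 hashes to 1, h2=7; 1,8 taken → place at 2.
503 hashes to 9, h2=12; 9,8 taken → place at 7.
932 hashes to 9, h2=9; 9 taken → place at 5.
922 hashes to 12; slot 12 is free → place at 12.
321 hashes to 9, h2=10; 9 taken → place at 6.
Table: [_, 417, 846, _, _, 932, 321, 503, 489, 451, 608, _, 922]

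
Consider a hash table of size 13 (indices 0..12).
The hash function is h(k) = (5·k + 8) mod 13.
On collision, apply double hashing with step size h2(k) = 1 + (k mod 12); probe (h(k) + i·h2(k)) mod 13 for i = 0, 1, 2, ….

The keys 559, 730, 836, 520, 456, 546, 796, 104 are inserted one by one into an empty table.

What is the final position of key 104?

4

559 hashes to 8; slot 8 is free -> place at 8.
730 hashes to 5; slot 5 is free -> place at 5.
836 hashes to 2; slot 2 is free -> place at 2.
520 hashes to 8, h2=5; 8 taken -> place at 0.
456 hashes to 0, h2=1; 0 taken -> place at 1.
546 hashes to 8, h2=7; 8,2 taken -> place at 9.
796 hashes to 10; slot 10 is free -> place at 10.
104 hashes to 8, h2=9; 8 taken -> place at 4.
Table: [520, 456, 836, -, 104, 730, -, -, 559, 546, 796, -, -]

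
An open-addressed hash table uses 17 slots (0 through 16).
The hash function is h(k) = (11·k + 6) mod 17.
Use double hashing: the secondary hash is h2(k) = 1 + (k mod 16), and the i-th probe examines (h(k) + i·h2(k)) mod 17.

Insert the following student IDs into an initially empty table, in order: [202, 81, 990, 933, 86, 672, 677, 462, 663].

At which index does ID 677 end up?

202 hashes to 1; slot 1 is free -> place at 1.
81 hashes to 13; slot 13 is free -> place at 13.
990 hashes to 16; slot 16 is free -> place at 16.
933 hashes to 1, h2=6; 1 taken -> place at 7.
86 hashes to 0; slot 0 is free -> place at 0.
672 hashes to 3; slot 3 is free -> place at 3.
677 hashes to 7, h2=6; 7,13 taken -> place at 2.
462 hashes to 5; slot 5 is free -> place at 5.
663 hashes to 6; slot 6 is free -> place at 6.
Table: [86, 202, 677, 672, -, 462, 663, 933, -, -, -, -, -, 81, -, -, 990]

2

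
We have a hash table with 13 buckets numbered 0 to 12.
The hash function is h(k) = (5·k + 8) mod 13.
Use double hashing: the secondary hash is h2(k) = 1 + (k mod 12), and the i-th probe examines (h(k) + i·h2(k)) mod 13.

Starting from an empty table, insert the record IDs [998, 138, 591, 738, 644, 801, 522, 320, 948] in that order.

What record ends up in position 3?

998 hashes to 6; slot 6 is free → place at 6.
138 hashes to 9; slot 9 is free → place at 9.
591 hashes to 12; slot 12 is free → place at 12.
738 hashes to 6, h2=7; 6 taken → place at 0.
644 hashes to 4; slot 4 is free → place at 4.
801 hashes to 9, h2=10; 9,6 taken → place at 3.
522 hashes to 5; slot 5 is free → place at 5.
320 hashes to 9, h2=9; 9,5 taken → place at 1.
948 hashes to 3, h2=1; 3,4,5,6 taken → place at 7.
Table: [738, 320, -, 801, 644, 522, 998, 948, -, 138, -, -, 591]

801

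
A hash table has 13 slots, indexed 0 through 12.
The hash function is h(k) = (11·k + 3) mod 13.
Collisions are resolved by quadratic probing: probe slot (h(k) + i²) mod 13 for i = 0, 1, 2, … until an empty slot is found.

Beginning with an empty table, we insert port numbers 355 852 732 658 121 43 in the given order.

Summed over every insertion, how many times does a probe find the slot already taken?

6

Insert 355: h=8, slot 8 empty -> index 8.
Insert 852: h=2, slot 2 empty -> index 2.
Insert 732: h=8, slot 8 occupied -> index 9.
Insert 658: h=0, slot 0 empty -> index 0.
Insert 121: h=8, slots 8,9 occupied -> index 12.
Insert 43: h=8, slots 8,9,12 occupied -> index 4.
Table: [658, —, 852, —, 43, —, —, —, 355, 732, —, —, 121]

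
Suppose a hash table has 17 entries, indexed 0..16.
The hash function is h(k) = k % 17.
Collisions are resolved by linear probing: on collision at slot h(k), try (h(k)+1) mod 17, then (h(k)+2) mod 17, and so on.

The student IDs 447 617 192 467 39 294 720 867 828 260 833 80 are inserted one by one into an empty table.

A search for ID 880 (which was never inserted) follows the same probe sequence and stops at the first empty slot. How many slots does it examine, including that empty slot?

3

Insert 447: h=5, slot 5 empty -> index 5.
Insert 617: h=5, slot 5 occupied -> index 6.
Insert 192: h=5, slots 5,6 occupied -> index 7.
Insert 467: h=8, slot 8 empty -> index 8.
Insert 39: h=5, slots 5,6,7,8 occupied -> index 9.
Insert 294: h=5, slots 5,6,7,8,9 occupied -> index 10.
Insert 720: h=6, slots 6,7,8,9,10 occupied -> index 11.
Insert 867: h=0, slot 0 empty -> index 0.
Insert 828: h=12, slot 12 empty -> index 12.
Insert 260: h=5, slots 5,6,7,8,9,10,11,12 occupied -> index 13.
Insert 833: h=0, slot 0 occupied -> index 1.
Insert 80: h=12, slots 12,13 occupied -> index 14.
Table: [867, 833, —, —, —, 447, 617, 192, 467, 39, 294, 720, 828, 260, 80, —, —]
Lookup 880: h=13, probe 13,14,15 → slot 15 empty, not found.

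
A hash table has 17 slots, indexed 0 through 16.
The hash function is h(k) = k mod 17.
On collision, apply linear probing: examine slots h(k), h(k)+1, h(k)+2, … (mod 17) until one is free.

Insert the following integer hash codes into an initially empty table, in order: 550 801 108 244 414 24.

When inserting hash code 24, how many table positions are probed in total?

550 hashes to 6; slot 6 is free → place at 6.
801 hashes to 2; slot 2 is free → place at 2.
108 hashes to 6; 6 taken → place at 7.
244 hashes to 6; 6,7 taken → place at 8.
414 hashes to 6; 6,7,8 taken → place at 9.
24 hashes to 7; 7,8,9 taken → place at 10.
Table: [., ., 801, ., ., ., 550, 108, 244, 414, 24, ., ., ., ., ., .]

4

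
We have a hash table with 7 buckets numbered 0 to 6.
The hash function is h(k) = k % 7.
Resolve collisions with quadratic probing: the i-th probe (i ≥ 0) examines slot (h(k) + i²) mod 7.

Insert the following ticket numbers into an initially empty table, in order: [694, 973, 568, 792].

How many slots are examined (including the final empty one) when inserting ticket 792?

3

694 hashes to 1; slot 1 is free → place at 1.
973 hashes to 0; slot 0 is free → place at 0.
568 hashes to 1; 1 taken → place at 2.
792 hashes to 1; 1,2 taken → place at 5.
Table: [973, 694, 568, —, —, 792, —]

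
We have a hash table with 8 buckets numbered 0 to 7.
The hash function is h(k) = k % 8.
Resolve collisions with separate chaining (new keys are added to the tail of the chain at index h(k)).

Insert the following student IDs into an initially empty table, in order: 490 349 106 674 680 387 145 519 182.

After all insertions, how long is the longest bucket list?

490 → bucket 2
349 → bucket 5
106 → bucket 2 (collision)
674 → bucket 2 (collision)
680 → bucket 0
387 → bucket 3
145 → bucket 1
519 → bucket 7
182 → bucket 6
Final buckets:
0: 680
1: 145
2: 490 -> 106 -> 674
3: 387
4: .
5: 349
6: 182
7: 519

3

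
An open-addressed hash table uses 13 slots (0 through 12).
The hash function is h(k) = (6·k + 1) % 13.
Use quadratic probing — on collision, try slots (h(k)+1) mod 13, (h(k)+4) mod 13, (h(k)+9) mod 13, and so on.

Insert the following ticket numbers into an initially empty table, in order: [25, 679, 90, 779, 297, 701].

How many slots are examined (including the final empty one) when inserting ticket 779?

3

Insert 25: h=8, slot 8 empty → index 8.
Insert 679: h=6, slot 6 empty → index 6.
Insert 90: h=8, slot 8 occupied → index 9.
Insert 779: h=8, slots 8,9 occupied → index 12.
Insert 297: h=2, slot 2 empty → index 2.
Insert 701: h=8, slots 8,9,12 occupied → index 4.
Table: [_, _, 297, _, 701, _, 679, _, 25, 90, _, _, 779]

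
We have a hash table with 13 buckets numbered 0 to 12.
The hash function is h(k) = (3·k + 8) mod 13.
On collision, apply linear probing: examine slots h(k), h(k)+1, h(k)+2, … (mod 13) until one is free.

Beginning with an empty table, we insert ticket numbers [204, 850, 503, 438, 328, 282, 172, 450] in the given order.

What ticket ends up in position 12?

Insert 204: h=9, slot 9 empty -> index 9.
Insert 850: h=10, slot 10 empty -> index 10.
Insert 503: h=9, slots 9,10 occupied -> index 11.
Insert 438: h=9, slots 9,10,11 occupied -> index 12.
Insert 328: h=4, slot 4 empty -> index 4.
Insert 282: h=9, slots 9,10,11,12 occupied -> index 0.
Insert 172: h=4, slot 4 occupied -> index 5.
Insert 450: h=6, slot 6 empty -> index 6.
Table: [282, —, —, —, 328, 172, 450, —, —, 204, 850, 503, 438]

438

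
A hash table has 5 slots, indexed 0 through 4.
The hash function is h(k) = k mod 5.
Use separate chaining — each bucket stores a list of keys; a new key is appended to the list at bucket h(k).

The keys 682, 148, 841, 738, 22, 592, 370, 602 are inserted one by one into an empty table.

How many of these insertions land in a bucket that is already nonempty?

Insert 682: h=2, bucket 2 empty → new chain.
Insert 148: h=3, bucket 3 empty → new chain.
Insert 841: h=1, bucket 1 empty → new chain.
Insert 738: h=3, bucket 3 nonempty → append to chain.
Insert 22: h=2, bucket 2 nonempty → append to chain.
Insert 592: h=2, bucket 2 nonempty → append to chain.
Insert 370: h=0, bucket 0 empty → new chain.
Insert 602: h=2, bucket 2 nonempty → append to chain.
Final buckets:
0: 370
1: 841
2: 682 -> 22 -> 592 -> 602
3: 148 -> 738
4: —

4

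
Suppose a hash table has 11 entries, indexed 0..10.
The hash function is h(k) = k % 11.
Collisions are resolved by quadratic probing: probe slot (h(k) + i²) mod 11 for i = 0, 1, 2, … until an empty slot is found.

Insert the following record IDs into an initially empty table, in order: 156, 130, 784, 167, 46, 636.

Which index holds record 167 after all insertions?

6

156 hashes to 2; slot 2 is free → place at 2.
130 hashes to 9; slot 9 is free → place at 9.
784 hashes to 3; slot 3 is free → place at 3.
167 hashes to 2; 2,3 taken → place at 6.
46 hashes to 2; 2,3,6 taken → place at 0.
636 hashes to 9; 9 taken → place at 10.
Table: [46, _, 156, 784, _, _, 167, _, _, 130, 636]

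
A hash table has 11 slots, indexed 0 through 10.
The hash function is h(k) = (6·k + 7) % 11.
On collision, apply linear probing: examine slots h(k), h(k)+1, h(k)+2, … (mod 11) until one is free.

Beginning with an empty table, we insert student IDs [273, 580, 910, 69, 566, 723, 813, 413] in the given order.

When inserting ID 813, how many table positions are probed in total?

273 hashes to 6; slot 6 is free → place at 6.
580 hashes to 0; slot 0 is free → place at 0.
910 hashes to 0; 0 taken → place at 1.
69 hashes to 3; slot 3 is free → place at 3.
566 hashes to 4; slot 4 is free → place at 4.
723 hashes to 0; 0,1 taken → place at 2.
813 hashes to 1; 1,2,3,4 taken → place at 5.
413 hashes to 10; slot 10 is free → place at 10.
Table: [580, 910, 723, 69, 566, 813, 273, -, -, -, 413]

5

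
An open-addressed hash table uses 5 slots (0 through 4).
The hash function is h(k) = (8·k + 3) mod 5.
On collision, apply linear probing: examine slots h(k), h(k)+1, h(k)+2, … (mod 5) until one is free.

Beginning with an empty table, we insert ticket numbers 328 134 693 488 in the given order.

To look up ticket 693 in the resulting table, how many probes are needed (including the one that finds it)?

328 hashes to 2; slot 2 is free → place at 2.
134 hashes to 0; slot 0 is free → place at 0.
693 hashes to 2; 2 taken → place at 3.
488 hashes to 2; 2,3 taken → place at 4.
Table: [134, -, 328, 693, 488]
Lookup 693: h=2, probe 2,3 → found at 3.

2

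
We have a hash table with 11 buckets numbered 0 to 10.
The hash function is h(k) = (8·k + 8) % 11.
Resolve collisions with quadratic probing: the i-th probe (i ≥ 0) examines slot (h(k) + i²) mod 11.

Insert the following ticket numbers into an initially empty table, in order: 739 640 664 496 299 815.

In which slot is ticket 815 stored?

9

Insert 739: h=2, slot 2 empty => index 2.
Insert 640: h=2, slot 2 occupied => index 3.
Insert 664: h=7, slot 7 empty => index 7.
Insert 496: h=5, slot 5 empty => index 5.
Insert 299: h=2, slots 2,3 occupied => index 6.
Insert 815: h=5, slots 5,6 occupied => index 9.
Table: [—, —, 739, 640, —, 496, 299, 664, —, 815, —]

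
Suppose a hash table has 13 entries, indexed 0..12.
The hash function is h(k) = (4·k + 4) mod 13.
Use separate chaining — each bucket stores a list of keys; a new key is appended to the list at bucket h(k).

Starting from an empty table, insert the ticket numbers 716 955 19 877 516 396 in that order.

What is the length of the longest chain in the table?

4

Insert 716: h=8, bucket 8 empty -> new chain.
Insert 955: h=2, bucket 2 empty -> new chain.
Insert 19: h=2, bucket 2 nonempty -> append to chain.
Insert 877: h=2, bucket 2 nonempty -> append to chain.
Insert 516: h=1, bucket 1 empty -> new chain.
Insert 396: h=2, bucket 2 nonempty -> append to chain.
Final buckets:
0: —
1: 516
2: 955 -> 19 -> 877 -> 396
3: —
4: —
5: —
6: —
7: —
8: 716
9: —
10: —
11: —
12: —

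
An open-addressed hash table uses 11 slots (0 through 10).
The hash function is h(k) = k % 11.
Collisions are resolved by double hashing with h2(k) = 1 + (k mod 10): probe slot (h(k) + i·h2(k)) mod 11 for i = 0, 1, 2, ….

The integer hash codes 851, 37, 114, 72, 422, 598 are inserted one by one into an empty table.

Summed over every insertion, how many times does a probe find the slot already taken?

851: h=4 -> slot 4
37: h=4, h2=8, probe 4,1 -> slot 1
114: h=4, h2=5, probe 4,9 -> slot 9
72: h=6 -> slot 6
422: h=4, h2=3, probe 4,7 -> slot 7
598: h=4, h2=9, probe 4,2 -> slot 2
Table: [-, 37, 598, -, 851, -, 72, 422, -, 114, -]

4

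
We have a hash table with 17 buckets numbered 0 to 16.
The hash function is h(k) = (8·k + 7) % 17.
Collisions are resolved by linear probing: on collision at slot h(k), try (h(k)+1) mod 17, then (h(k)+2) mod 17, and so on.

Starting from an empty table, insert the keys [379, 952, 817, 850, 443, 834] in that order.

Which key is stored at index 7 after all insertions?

952

379: h=13 -> slot 13
952: h=7 -> slot 7
817: h=15 -> slot 15
850: h=7, probe 7,8 -> slot 8
443: h=15, probe 15,16 -> slot 16
834: h=15, probe 15,16,0 -> slot 0
Table: [834, —, —, —, —, —, —, 952, 850, —, —, —, —, 379, —, 817, 443]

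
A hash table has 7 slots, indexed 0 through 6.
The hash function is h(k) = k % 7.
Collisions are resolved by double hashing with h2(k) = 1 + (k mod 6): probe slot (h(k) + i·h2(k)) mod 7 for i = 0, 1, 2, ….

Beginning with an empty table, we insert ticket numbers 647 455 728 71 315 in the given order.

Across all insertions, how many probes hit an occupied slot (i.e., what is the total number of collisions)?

647: h=3 → slot 3
455: h=0 → slot 0
728: h=0, h2=3, probe 0,3,6 → slot 6
71: h=1 → slot 1
315: h=0, h2=4, probe 0,4 → slot 4
Table: [455, 71, ., 647, 315, ., 728]

3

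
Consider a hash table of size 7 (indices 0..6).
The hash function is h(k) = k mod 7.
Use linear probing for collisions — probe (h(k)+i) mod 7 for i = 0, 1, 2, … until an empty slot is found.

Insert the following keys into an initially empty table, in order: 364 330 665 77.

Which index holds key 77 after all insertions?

Insert 364: h=0, slot 0 empty => index 0.
Insert 330: h=1, slot 1 empty => index 1.
Insert 665: h=0, slots 0,1 occupied => index 2.
Insert 77: h=0, slots 0,1,2 occupied => index 3.
Table: [364, 330, 665, 77, ∅, ∅, ∅]

3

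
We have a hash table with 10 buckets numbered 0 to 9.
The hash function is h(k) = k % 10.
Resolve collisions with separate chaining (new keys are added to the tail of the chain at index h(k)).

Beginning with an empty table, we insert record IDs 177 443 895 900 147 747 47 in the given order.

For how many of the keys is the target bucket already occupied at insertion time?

Insert 177: h=7, bucket 7 empty → new chain.
Insert 443: h=3, bucket 3 empty → new chain.
Insert 895: h=5, bucket 5 empty → new chain.
Insert 900: h=0, bucket 0 empty → new chain.
Insert 147: h=7, bucket 7 nonempty → append to chain.
Insert 747: h=7, bucket 7 nonempty → append to chain.
Insert 47: h=7, bucket 7 nonempty → append to chain.
Final buckets:
0: 900
1: _
2: _
3: 443
4: _
5: 895
6: _
7: 177 -> 147 -> 747 -> 47
8: _
9: _

3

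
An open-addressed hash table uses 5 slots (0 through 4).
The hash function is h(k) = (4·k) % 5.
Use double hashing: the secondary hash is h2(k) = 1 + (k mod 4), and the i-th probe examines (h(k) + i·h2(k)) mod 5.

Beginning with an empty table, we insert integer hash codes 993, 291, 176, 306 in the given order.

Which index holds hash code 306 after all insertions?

3

993 hashes to 2; slot 2 is free -> place at 2.
291 hashes to 4; slot 4 is free -> place at 4.
176 hashes to 4, h2=1; 4 taken -> place at 0.
306 hashes to 4, h2=3; 4,2,0 taken -> place at 3.
Table: [176, ∅, 993, 306, 291]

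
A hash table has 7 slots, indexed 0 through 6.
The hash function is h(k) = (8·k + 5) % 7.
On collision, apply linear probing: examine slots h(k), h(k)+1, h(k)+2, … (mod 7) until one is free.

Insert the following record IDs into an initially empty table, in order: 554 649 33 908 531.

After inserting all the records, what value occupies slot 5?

908

554 hashes to 6; slot 6 is free -> place at 6.
649 hashes to 3; slot 3 is free -> place at 3.
33 hashes to 3; 3 taken -> place at 4.
908 hashes to 3; 3,4 taken -> place at 5.
531 hashes to 4; 4,5,6 taken -> place at 0.
Table: [531, _, _, 649, 33, 908, 554]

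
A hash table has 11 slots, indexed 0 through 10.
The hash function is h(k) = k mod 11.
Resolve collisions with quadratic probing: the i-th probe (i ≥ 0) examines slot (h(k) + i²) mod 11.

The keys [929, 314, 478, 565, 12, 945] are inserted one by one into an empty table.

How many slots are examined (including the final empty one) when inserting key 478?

3

929 hashes to 5; slot 5 is free -> place at 5.
314 hashes to 6; slot 6 is free -> place at 6.
478 hashes to 5; 5,6 taken -> place at 9.
565 hashes to 4; slot 4 is free -> place at 4.
12 hashes to 1; slot 1 is free -> place at 1.
945 hashes to 10; slot 10 is free -> place at 10.
Table: [., 12, ., ., 565, 929, 314, ., ., 478, 945]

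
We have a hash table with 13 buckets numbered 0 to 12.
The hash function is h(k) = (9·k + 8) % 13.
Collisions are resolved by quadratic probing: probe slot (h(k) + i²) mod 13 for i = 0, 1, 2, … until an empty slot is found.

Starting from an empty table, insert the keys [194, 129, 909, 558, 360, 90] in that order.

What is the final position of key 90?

Insert 194: h=12, slot 12 empty => index 12.
Insert 129: h=12, slot 12 occupied => index 0.
Insert 909: h=12, slots 12,0 occupied => index 3.
Insert 558: h=12, slots 12,0,3 occupied => index 8.
Insert 360: h=11, slot 11 empty => index 11.
Insert 90: h=12, slots 12,0,3,8 occupied => index 2.
Table: [129, -, 90, 909, -, -, -, -, 558, -, -, 360, 194]

2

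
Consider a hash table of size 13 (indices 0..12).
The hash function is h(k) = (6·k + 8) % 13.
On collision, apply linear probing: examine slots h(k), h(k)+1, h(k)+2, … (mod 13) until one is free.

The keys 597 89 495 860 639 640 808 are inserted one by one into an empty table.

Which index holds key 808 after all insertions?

597: h=2 -> slot 2
89: h=9 -> slot 9
495: h=1 -> slot 1
860: h=7 -> slot 7
639: h=7, probe 7,8 -> slot 8
640: h=0 -> slot 0
808: h=7, probe 7,8,9,10 -> slot 10
Table: [640, 495, 597, ∅, ∅, ∅, ∅, 860, 639, 89, 808, ∅, ∅]

10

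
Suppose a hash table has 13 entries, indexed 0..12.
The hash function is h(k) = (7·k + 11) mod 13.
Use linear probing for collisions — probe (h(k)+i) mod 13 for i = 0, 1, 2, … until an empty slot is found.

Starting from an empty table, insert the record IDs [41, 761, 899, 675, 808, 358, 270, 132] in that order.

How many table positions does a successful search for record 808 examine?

41: h=12 => slot 12
761: h=8 => slot 8
899: h=12, probe 12,0 => slot 0
675: h=4 => slot 4
808: h=12, probe 12,0,1 => slot 1
358: h=8, probe 8,9 => slot 9
270: h=3 => slot 3
132: h=12, probe 12,0,1,2 => slot 2
Table: [899, 808, 132, 270, 675, _, _, _, 761, 358, _, _, 41]
Lookup 808: h=12, probe 12,0,1 → found at 1.

3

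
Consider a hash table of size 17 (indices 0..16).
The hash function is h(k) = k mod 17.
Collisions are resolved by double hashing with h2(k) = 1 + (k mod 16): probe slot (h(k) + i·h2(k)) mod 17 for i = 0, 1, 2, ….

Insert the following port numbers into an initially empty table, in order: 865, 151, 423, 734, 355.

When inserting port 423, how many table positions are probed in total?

Insert 865: h=15, slot 15 empty → index 15.
Insert 151: h=15, h2=8, slot 15 occupied → index 6.
Insert 423: h=15, h2=8, slots 15,6 occupied → index 14.
Insert 734: h=3, slot 3 empty → index 3.
Insert 355: h=15, h2=4, slot 15 occupied → index 2.
Table: [∅, ∅, 355, 734, ∅, ∅, 151, ∅, ∅, ∅, ∅, ∅, ∅, ∅, 423, 865, ∅]

3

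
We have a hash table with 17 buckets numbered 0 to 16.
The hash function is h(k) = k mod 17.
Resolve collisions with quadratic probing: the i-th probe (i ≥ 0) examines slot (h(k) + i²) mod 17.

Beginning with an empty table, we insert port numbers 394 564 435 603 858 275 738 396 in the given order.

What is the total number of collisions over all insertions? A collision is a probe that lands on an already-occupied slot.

6

394 hashes to 3; slot 3 is free → place at 3.
564 hashes to 3; 3 taken → place at 4.
435 hashes to 10; slot 10 is free → place at 10.
603 hashes to 8; slot 8 is free → place at 8.
858 hashes to 8; 8 taken → place at 9.
275 hashes to 3; 3,4 taken → place at 7.
738 hashes to 7; 7,8 taken → place at 11.
396 hashes to 5; slot 5 is free → place at 5.
Table: [∅, ∅, ∅, 394, 564, 396, ∅, 275, 603, 858, 435, 738, ∅, ∅, ∅, ∅, ∅]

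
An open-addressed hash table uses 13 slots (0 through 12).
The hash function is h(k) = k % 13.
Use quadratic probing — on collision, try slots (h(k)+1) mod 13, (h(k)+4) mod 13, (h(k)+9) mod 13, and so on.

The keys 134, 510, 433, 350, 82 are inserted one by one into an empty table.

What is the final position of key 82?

Insert 134: h=4, slot 4 empty -> index 4.
Insert 510: h=3, slot 3 empty -> index 3.
Insert 433: h=4, slot 4 occupied -> index 5.
Insert 350: h=12, slot 12 empty -> index 12.
Insert 82: h=4, slots 4,5 occupied -> index 8.
Table: [—, —, —, 510, 134, 433, —, —, 82, —, —, —, 350]

8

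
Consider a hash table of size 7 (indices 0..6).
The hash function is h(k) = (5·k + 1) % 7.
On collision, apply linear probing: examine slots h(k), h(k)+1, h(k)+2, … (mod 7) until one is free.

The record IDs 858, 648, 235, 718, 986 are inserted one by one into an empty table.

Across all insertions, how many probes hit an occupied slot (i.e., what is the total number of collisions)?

858: h=0 -> slot 0
648: h=0, probe 0,1 -> slot 1
235: h=0, probe 0,1,2 -> slot 2
718: h=0, probe 0,1,2,3 -> slot 3
986: h=3, probe 3,4 -> slot 4
Table: [858, 648, 235, 718, 986, —, —]

7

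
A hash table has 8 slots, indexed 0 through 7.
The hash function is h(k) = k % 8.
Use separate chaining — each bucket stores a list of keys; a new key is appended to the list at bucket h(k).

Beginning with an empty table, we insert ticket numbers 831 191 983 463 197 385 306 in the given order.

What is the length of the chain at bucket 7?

4

831 -> bucket 7
191 -> bucket 7 (collision)
983 -> bucket 7 (collision)
463 -> bucket 7 (collision)
197 -> bucket 5
385 -> bucket 1
306 -> bucket 2
Final buckets:
0: _
1: 385
2: 306
3: _
4: _
5: 197
6: _
7: 831 -> 191 -> 983 -> 463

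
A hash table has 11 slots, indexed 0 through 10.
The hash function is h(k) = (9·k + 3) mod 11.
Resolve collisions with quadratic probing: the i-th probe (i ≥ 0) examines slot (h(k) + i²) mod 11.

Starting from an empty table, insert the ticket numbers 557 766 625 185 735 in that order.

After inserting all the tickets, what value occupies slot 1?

Insert 557: h=0, slot 0 empty => index 0.
Insert 766: h=0, slot 0 occupied => index 1.
Insert 625: h=7, slot 7 empty => index 7.
Insert 185: h=7, slot 7 occupied => index 8.
Insert 735: h=7, slots 7,8,0 occupied => index 5.
Table: [557, 766, ∅, ∅, ∅, 735, ∅, 625, 185, ∅, ∅]

766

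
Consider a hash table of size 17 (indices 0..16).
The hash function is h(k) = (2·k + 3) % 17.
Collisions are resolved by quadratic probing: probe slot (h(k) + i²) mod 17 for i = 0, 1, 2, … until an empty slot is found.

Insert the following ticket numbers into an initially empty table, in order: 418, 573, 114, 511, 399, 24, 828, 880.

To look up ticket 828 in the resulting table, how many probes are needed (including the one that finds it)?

3

418 hashes to 6; slot 6 is free => place at 6.
573 hashes to 10; slot 10 is free => place at 10.
114 hashes to 10; 10 taken => place at 11.
511 hashes to 5; slot 5 is free => place at 5.
399 hashes to 2; slot 2 is free => place at 2.
24 hashes to 0; slot 0 is free => place at 0.
828 hashes to 10; 10,11 taken => place at 14.
880 hashes to 12; slot 12 is free => place at 12.
Table: [24, —, 399, —, —, 511, 418, —, —, —, 573, 114, 880, —, 828, —, —]
Lookup 828: h=10, probe 10,11,14 → found at 14.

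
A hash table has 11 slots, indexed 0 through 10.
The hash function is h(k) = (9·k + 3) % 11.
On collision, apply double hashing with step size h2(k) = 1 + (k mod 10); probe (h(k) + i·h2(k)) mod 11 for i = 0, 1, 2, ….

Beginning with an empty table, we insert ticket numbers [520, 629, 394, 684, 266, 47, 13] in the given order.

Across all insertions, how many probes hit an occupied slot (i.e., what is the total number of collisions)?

520 hashes to 8; slot 8 is free -> place at 8.
629 hashes to 10; slot 10 is free -> place at 10.
394 hashes to 7; slot 7 is free -> place at 7.
684 hashes to 10, h2=5; 10 taken -> place at 4.
266 hashes to 10, h2=7; 10 taken -> place at 6.
47 hashes to 8, h2=8; 8 taken -> place at 5.
13 hashes to 10, h2=4; 10 taken -> place at 3.
Table: [-, -, -, 13, 684, 47, 266, 394, 520, -, 629]

4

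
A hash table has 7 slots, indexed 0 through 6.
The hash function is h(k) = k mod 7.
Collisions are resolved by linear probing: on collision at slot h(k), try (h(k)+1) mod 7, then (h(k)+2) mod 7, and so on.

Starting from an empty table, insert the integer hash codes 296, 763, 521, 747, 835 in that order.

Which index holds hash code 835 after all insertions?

4

296: h=2 -> slot 2
763: h=0 -> slot 0
521: h=3 -> slot 3
747: h=5 -> slot 5
835: h=2, probe 2,3,4 -> slot 4
Table: [763, _, 296, 521, 835, 747, _]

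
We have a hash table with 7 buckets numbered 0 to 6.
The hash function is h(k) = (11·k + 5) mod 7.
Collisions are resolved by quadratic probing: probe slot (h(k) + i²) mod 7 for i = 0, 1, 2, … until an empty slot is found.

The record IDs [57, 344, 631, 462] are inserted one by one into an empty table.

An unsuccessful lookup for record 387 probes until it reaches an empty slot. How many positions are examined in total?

57 hashes to 2; slot 2 is free -> place at 2.
344 hashes to 2; 2 taken -> place at 3.
631 hashes to 2; 2,3 taken -> place at 6.
462 hashes to 5; slot 5 is free -> place at 5.
Table: [_, _, 57, 344, _, 462, 631]
Lookup 387: h=6, probe 6,0 → slot 0 empty, not found.

2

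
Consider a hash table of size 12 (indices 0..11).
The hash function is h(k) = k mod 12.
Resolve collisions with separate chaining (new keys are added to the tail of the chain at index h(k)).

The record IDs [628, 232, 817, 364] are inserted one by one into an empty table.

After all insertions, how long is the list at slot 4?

628 -> bucket 4
232 -> bucket 4 (collision)
817 -> bucket 1
364 -> bucket 4 (collision)
Final buckets:
0: -
1: 817
2: -
3: -
4: 628 -> 232 -> 364
5: -
6: -
7: -
8: -
9: -
10: -
11: -

3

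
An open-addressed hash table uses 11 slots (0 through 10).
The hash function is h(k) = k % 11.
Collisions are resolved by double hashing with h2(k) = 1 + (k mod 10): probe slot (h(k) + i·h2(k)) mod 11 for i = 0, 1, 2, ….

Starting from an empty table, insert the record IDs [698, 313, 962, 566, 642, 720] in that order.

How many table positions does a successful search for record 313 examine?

2

698: h=5 => slot 5
313: h=5, h2=4, probe 5,9 => slot 9
962: h=5, h2=3, probe 5,8 => slot 8
566: h=5, h2=7, probe 5,1 => slot 1
642: h=4 => slot 4
720: h=5, h2=1, probe 5,6 => slot 6
Table: [., 566, ., ., 642, 698, 720, ., 962, 313, .]
Lookup 313: h=5, h2=4, probe 5,9 → found at 9.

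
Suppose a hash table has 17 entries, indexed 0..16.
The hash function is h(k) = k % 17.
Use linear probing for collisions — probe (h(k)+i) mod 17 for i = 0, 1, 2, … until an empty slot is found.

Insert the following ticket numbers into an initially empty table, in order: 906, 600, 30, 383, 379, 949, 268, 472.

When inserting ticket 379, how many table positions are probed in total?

Insert 906: h=5, slot 5 empty -> index 5.
Insert 600: h=5, slot 5 occupied -> index 6.
Insert 30: h=13, slot 13 empty -> index 13.
Insert 383: h=9, slot 9 empty -> index 9.
Insert 379: h=5, slots 5,6 occupied -> index 7.
Insert 949: h=14, slot 14 empty -> index 14.
Insert 268: h=13, slots 13,14 occupied -> index 15.
Insert 472: h=13, slots 13,14,15 occupied -> index 16.
Table: [∅, ∅, ∅, ∅, ∅, 906, 600, 379, ∅, 383, ∅, ∅, ∅, 30, 949, 268, 472]

3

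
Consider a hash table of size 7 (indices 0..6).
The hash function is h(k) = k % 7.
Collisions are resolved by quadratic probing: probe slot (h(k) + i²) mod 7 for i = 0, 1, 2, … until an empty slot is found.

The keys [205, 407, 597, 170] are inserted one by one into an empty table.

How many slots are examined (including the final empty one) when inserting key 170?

3

Insert 205: h=2, slot 2 empty => index 2.
Insert 407: h=1, slot 1 empty => index 1.
Insert 597: h=2, slot 2 occupied => index 3.
Insert 170: h=2, slots 2,3 occupied => index 6.
Table: [_, 407, 205, 597, _, _, 170]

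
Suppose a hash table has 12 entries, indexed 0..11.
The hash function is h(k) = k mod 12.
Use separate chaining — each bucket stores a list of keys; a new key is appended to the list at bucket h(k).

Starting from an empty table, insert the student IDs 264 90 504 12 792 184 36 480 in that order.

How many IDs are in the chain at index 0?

264 -> bucket 0
90 -> bucket 6
504 -> bucket 0 (collision)
12 -> bucket 0 (collision)
792 -> bucket 0 (collision)
184 -> bucket 4
36 -> bucket 0 (collision)
480 -> bucket 0 (collision)
Final buckets:
0: 264 -> 504 -> 12 -> 792 -> 36 -> 480
1: _
2: _
3: _
4: 184
5: _
6: 90
7: _
8: _
9: _
10: _
11: _

6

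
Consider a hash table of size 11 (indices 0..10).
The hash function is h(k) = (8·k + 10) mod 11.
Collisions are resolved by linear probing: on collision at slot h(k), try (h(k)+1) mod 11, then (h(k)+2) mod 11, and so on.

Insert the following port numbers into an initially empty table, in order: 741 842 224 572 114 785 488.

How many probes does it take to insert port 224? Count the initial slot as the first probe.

2

741: h=9 => slot 9
842: h=3 => slot 3
224: h=9, probe 9,10 => slot 10
572: h=10, probe 10,0 => slot 0
114: h=9, probe 9,10,0,1 => slot 1
785: h=9, probe 9,10,0,1,2 => slot 2
488: h=9, probe 9,10,0,1,2,3,4 => slot 4
Table: [572, 114, 785, 842, 488, ., ., ., ., 741, 224]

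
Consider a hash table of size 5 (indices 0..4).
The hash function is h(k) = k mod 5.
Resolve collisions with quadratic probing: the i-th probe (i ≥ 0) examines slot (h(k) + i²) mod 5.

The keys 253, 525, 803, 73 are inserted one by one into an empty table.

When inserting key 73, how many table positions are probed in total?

253 hashes to 3; slot 3 is free -> place at 3.
525 hashes to 0; slot 0 is free -> place at 0.
803 hashes to 3; 3 taken -> place at 4.
73 hashes to 3; 3,4 taken -> place at 2.
Table: [525, -, 73, 253, 803]

3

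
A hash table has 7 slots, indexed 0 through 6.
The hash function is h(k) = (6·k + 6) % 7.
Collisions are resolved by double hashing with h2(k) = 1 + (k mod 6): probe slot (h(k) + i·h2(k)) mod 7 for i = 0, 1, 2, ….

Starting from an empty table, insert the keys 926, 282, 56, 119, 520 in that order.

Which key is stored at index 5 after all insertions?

926 hashes to 4; slot 4 is free → place at 4.
282 hashes to 4, h2=1; 4 taken → place at 5.
56 hashes to 6; slot 6 is free → place at 6.
119 hashes to 6, h2=6; 6,5,4 taken → place at 3.
520 hashes to 4, h2=5; 4 taken → place at 2.
Table: [_, _, 520, 119, 926, 282, 56]

282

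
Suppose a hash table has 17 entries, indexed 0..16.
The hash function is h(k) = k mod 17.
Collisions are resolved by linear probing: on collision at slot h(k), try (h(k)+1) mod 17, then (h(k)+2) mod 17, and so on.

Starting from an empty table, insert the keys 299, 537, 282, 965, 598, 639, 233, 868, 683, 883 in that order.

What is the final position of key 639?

14

299: h=10 -> slot 10
537: h=10, probe 10,11 -> slot 11
282: h=10, probe 10,11,12 -> slot 12
965: h=13 -> slot 13
598: h=3 -> slot 3
639: h=10, probe 10,11,12,13,14 -> slot 14
233: h=12, probe 12,13,14,15 -> slot 15
868: h=1 -> slot 1
683: h=3, probe 3,4 -> slot 4
883: h=16 -> slot 16
Table: [_, 868, _, 598, 683, _, _, _, _, _, 299, 537, 282, 965, 639, 233, 883]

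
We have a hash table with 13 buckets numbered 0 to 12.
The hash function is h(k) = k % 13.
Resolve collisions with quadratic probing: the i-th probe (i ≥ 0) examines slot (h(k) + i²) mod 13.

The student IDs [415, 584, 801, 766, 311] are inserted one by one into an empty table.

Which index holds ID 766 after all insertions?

3

415 hashes to 12; slot 12 is free => place at 12.
584 hashes to 12; 12 taken => place at 0.
801 hashes to 8; slot 8 is free => place at 8.
766 hashes to 12; 12,0 taken => place at 3.
311 hashes to 12; 12,0,3,8 taken => place at 2.
Table: [584, -, 311, 766, -, -, -, -, 801, -, -, -, 415]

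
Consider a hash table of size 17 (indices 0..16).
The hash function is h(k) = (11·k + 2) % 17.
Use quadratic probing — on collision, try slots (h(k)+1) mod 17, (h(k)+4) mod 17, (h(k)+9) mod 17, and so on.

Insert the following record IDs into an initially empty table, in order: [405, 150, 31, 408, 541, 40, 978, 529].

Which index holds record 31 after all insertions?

Insert 405: h=3, slot 3 empty → index 3.
Insert 150: h=3, slot 3 occupied → index 4.
Insert 31: h=3, slots 3,4 occupied → index 7.
Insert 408: h=2, slot 2 empty → index 2.
Insert 541: h=3, slots 3,4,7 occupied → index 12.
Insert 40: h=0, slot 0 empty → index 0.
Insert 978: h=16, slot 16 empty → index 16.
Insert 529: h=7, slot 7 occupied → index 8.
Table: [40, -, 408, 405, 150, -, -, 31, 529, -, -, -, 541, -, -, -, 978]

7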